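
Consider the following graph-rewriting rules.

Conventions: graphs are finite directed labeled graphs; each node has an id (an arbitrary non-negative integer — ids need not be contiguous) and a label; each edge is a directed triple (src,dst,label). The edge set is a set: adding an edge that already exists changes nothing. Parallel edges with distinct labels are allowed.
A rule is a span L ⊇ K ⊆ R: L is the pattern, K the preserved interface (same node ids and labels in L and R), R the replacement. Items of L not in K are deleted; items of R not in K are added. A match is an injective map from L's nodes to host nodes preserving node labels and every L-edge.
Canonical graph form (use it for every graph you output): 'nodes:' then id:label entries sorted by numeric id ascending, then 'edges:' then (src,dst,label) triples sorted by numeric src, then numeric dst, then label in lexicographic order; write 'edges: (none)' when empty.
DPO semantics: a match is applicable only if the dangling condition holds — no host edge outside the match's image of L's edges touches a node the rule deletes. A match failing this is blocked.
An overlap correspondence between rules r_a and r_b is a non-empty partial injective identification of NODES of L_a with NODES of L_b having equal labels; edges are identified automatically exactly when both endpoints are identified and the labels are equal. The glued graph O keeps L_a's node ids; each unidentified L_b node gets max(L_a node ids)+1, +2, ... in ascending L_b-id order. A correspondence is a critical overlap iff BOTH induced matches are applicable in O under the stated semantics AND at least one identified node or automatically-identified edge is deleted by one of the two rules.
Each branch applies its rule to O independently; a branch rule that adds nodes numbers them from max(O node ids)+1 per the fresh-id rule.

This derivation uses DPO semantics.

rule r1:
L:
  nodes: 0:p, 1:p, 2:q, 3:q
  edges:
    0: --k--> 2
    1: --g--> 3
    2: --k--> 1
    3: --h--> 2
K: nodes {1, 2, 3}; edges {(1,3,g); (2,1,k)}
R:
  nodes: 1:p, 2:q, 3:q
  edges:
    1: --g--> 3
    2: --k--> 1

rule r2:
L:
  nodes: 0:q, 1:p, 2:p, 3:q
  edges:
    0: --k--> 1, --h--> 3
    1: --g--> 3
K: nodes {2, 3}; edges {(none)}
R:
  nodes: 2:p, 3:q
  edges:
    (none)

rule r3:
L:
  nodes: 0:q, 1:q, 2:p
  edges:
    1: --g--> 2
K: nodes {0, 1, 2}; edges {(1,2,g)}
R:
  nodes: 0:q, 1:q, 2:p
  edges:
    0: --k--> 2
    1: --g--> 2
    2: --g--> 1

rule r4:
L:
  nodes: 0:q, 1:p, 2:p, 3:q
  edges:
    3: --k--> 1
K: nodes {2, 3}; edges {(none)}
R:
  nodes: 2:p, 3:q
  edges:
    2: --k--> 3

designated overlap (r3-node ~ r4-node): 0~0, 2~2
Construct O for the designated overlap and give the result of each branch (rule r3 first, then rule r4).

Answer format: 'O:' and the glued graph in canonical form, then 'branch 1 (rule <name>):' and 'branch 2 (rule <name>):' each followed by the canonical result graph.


O:
nodes: 0:q, 1:q, 2:p, 3:p, 4:q
edges: (1,2,g); (4,3,k)
branch 1 (rule r3):
nodes: 0:q, 1:q, 2:p, 3:p, 4:q
edges: (0,2,k); (1,2,g); (2,1,g); (4,3,k)
branch 2 (rule r4):
nodes: 1:q, 2:p, 4:q
edges: (1,2,g); (2,4,k)


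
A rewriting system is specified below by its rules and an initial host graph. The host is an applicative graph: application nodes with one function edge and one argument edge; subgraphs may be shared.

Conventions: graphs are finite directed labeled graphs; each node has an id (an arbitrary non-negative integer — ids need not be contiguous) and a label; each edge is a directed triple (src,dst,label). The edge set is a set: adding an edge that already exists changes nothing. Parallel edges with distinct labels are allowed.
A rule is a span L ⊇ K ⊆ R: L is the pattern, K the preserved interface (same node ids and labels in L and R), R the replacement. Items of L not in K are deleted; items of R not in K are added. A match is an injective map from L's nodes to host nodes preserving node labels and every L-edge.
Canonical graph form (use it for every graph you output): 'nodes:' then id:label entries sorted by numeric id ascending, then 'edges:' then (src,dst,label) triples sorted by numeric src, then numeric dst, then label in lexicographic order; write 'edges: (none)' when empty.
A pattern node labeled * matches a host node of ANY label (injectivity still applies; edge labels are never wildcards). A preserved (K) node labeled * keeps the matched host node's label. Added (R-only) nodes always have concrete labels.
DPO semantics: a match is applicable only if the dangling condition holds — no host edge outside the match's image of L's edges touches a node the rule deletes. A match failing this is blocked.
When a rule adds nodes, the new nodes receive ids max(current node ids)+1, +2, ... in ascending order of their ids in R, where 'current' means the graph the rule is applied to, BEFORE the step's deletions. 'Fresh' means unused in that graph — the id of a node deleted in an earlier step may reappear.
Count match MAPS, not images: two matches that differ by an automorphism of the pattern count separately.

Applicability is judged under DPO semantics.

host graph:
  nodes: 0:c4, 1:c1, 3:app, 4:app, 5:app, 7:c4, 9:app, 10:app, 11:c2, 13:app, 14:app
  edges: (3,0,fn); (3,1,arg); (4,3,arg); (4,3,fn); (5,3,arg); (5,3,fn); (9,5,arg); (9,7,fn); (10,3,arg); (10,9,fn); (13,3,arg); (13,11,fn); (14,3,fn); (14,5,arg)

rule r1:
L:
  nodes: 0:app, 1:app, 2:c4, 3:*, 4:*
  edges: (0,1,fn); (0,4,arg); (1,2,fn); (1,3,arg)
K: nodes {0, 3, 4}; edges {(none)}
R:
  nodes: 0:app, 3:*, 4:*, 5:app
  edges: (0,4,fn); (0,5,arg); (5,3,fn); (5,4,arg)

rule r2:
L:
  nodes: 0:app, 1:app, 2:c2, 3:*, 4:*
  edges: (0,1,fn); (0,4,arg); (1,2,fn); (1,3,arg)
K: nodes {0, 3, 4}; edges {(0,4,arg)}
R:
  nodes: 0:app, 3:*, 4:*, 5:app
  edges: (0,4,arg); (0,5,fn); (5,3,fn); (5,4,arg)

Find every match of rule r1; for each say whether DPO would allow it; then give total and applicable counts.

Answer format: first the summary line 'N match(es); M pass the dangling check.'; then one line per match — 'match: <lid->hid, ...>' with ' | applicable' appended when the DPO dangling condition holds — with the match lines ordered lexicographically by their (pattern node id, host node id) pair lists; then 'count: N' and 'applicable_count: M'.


2 match(es); 1 pass the dangling check.
match: 0->10, 1->9, 2->7, 3->5, 4->3 | applicable
match: 0->14, 1->3, 2->0, 3->1, 4->5
count: 2
applicable_count: 1


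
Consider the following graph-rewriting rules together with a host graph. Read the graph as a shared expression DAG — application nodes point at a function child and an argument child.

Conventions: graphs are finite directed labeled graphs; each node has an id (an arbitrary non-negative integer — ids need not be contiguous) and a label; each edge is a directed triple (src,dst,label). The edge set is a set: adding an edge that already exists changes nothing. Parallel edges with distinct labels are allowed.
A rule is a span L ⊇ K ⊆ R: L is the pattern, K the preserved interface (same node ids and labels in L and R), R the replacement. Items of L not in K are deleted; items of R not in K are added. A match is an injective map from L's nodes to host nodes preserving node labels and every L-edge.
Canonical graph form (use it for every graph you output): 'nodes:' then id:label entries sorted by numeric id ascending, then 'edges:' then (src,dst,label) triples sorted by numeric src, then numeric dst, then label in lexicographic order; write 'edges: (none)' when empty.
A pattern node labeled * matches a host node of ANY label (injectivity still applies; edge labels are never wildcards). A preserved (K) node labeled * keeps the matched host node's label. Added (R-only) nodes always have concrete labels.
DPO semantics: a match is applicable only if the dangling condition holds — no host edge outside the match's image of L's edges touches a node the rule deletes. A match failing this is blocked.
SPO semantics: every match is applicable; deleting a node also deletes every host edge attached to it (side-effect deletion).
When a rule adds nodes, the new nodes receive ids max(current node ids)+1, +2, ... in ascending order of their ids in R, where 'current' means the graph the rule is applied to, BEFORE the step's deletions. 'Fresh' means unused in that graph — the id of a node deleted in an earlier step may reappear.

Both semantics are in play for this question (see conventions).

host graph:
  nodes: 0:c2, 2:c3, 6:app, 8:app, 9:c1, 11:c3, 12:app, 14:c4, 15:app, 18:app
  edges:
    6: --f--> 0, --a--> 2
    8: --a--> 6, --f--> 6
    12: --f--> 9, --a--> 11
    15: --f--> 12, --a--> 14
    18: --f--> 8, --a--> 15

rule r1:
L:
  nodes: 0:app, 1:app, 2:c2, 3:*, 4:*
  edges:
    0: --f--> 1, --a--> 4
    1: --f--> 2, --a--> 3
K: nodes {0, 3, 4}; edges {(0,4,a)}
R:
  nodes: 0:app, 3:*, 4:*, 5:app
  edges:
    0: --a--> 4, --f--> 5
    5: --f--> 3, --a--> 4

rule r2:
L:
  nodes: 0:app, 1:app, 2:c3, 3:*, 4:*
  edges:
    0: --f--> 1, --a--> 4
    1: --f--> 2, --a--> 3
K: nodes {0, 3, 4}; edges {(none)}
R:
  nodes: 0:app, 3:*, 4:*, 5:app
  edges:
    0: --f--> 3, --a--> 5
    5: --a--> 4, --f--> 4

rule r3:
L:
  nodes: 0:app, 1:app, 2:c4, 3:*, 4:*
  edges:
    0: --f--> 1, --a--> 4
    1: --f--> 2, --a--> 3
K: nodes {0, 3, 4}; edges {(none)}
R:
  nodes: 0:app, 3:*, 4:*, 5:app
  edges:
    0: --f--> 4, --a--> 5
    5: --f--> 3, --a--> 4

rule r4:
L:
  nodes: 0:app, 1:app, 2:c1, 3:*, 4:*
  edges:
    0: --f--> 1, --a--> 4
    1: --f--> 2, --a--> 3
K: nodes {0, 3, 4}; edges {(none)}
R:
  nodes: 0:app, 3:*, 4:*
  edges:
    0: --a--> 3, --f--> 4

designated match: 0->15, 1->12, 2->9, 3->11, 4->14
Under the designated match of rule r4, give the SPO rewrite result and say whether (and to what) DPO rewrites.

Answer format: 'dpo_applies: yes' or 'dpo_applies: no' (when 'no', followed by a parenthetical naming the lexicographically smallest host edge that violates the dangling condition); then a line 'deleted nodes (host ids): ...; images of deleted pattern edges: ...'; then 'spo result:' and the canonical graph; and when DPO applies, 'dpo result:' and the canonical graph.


dpo_applies: yes
deleted nodes (host ids): 9, 12; images of deleted pattern edges: (12,9,f); (12,11,a); (15,12,f); (15,14,a)
spo result:
nodes: 0:c2, 2:c3, 6:app, 8:app, 11:c3, 14:c4, 15:app, 18:app
edges: (6,0,f); (6,2,a); (8,6,a); (8,6,f); (15,11,a); (15,14,f); (18,8,f); (18,15,a)
dpo result:
nodes: 0:c2, 2:c3, 6:app, 8:app, 11:c3, 14:c4, 15:app, 18:app
edges: (6,0,f); (6,2,a); (8,6,a); (8,6,f); (15,11,a); (15,14,f); (18,8,f); (18,15,a)


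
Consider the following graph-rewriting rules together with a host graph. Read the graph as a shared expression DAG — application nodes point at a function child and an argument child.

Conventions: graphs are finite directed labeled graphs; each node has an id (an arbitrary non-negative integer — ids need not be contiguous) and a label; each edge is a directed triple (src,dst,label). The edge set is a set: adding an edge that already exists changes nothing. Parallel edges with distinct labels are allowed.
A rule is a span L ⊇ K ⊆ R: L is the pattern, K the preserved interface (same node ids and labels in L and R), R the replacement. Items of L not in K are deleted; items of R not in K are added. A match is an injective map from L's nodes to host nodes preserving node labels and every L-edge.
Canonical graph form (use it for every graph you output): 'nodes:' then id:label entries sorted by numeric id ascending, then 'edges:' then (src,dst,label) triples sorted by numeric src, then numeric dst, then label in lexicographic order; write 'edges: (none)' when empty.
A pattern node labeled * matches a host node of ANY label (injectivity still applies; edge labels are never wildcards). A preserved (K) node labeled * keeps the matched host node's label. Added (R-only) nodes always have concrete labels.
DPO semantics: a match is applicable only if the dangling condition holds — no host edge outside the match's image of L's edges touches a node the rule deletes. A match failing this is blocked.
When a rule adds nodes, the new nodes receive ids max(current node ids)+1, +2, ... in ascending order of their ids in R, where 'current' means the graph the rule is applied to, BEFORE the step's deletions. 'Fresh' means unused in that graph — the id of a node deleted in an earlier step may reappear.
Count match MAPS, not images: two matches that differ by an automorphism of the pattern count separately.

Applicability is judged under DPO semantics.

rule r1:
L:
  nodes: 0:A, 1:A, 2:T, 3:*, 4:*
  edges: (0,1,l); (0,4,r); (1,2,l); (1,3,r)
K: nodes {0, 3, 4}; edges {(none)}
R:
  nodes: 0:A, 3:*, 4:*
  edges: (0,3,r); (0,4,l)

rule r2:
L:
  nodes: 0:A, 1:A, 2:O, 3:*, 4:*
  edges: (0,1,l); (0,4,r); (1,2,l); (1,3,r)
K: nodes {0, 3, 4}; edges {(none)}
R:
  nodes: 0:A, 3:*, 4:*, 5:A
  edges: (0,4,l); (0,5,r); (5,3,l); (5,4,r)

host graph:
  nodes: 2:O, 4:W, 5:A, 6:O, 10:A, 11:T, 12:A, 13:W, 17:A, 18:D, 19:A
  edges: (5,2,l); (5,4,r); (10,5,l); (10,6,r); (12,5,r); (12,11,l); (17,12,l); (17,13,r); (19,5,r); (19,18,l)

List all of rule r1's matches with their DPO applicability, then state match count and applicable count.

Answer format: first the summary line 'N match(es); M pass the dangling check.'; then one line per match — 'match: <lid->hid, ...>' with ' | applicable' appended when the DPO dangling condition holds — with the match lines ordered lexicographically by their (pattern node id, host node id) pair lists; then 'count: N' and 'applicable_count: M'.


1 match(es); 1 pass the dangling check.
match: 0->17, 1->12, 2->11, 3->5, 4->13 | applicable
count: 1
applicable_count: 1


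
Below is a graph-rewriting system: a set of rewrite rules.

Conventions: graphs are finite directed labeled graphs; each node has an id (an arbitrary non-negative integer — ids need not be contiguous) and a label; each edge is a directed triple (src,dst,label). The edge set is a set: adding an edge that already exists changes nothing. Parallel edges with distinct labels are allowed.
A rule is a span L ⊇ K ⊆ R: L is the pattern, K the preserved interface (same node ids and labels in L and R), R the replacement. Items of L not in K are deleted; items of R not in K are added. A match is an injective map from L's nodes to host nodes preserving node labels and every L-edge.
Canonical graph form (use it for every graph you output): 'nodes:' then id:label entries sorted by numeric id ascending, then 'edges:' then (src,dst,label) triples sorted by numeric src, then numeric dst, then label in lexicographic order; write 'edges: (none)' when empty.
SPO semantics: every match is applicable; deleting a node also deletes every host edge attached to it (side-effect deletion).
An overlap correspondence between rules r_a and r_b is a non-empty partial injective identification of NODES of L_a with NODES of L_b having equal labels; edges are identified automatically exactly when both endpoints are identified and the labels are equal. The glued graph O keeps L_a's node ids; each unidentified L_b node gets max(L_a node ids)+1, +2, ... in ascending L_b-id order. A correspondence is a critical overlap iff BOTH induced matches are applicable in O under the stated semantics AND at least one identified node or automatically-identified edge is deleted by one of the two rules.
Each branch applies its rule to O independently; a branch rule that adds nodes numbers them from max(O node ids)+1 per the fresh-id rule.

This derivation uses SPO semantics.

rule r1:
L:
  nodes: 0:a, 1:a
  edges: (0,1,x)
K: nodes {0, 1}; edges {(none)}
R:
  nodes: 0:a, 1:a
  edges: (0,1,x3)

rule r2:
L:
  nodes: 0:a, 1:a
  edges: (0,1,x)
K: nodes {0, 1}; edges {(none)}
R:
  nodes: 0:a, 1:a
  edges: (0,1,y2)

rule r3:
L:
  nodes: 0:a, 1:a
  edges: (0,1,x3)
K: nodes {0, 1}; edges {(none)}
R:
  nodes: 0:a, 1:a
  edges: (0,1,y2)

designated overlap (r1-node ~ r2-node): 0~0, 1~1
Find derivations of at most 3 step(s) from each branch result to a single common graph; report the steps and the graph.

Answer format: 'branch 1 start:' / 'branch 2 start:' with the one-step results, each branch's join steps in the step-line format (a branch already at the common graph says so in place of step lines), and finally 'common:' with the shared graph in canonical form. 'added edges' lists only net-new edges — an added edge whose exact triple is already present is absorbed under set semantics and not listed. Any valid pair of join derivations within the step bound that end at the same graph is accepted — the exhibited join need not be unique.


branch 1 start:
nodes: 0:a, 1:a
edges: (0,1,x3)
branch 2 start:
nodes: 0:a, 1:a
edges: (0,1,y2)
branch 1 step 1: rule r3; match: 0->0, 1->1; deleted nodes (none); deleted edges (0,1,x3); added nodes (none); added edges (0,1,y2); result: nodes: 0:a, 1:a edges: (0,1,y2)
branch 2: already at the common graph (0 steps)
common:
nodes: 0:a, 1:a
edges: (0,1,y2)


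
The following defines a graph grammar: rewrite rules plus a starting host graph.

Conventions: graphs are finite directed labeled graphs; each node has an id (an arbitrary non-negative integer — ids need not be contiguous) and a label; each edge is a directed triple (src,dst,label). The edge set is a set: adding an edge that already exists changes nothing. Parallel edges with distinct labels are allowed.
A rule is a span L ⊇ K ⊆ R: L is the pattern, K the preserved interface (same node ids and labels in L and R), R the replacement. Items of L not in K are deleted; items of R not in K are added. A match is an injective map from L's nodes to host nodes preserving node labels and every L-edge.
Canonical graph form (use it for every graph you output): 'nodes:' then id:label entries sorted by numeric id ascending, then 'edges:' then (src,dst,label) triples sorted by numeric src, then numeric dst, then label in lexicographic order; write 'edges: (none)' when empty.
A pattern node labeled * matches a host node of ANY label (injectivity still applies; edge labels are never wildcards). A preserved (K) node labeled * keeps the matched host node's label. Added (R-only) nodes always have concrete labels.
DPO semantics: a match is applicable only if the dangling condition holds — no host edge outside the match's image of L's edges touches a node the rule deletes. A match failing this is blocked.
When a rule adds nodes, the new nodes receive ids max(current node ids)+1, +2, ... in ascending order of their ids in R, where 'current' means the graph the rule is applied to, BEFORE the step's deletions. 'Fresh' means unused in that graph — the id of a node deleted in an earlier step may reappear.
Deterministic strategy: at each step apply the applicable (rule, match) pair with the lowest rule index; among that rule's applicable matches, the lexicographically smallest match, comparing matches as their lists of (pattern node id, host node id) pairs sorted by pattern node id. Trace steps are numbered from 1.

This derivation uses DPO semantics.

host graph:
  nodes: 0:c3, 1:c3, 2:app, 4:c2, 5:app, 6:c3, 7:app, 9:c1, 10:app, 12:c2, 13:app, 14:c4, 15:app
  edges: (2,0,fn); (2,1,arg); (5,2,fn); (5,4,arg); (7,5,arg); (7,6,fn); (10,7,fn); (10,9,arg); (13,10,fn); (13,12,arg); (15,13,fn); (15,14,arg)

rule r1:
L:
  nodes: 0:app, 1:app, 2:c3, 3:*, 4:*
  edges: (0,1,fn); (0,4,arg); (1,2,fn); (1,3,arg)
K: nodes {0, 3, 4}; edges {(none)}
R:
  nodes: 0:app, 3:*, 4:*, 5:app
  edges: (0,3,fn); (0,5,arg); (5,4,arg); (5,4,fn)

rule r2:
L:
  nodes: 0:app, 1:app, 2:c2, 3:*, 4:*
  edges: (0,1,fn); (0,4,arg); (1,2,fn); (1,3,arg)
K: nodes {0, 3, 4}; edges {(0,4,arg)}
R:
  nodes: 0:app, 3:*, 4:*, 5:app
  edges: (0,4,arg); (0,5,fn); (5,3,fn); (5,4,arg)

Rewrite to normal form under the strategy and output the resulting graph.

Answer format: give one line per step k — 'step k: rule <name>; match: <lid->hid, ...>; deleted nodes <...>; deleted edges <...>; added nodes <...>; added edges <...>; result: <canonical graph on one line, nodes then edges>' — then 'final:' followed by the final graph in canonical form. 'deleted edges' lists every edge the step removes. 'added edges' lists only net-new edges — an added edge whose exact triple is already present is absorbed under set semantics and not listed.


step 1: rule r1; match: 0->5, 1->2, 2->0, 3->1, 4->4; deleted nodes 0, 2; deleted edges (2,0,fn); (2,1,arg); (5,2,fn); (5,4,arg); added nodes 16; added edges (5,1,fn); (5,16,arg); (16,4,arg); (16,4,fn); result: nodes: 1:c3, 4:c2, 5:app, 6:c3, 7:app, 9:c1, 10:app, 12:c2, 13:app, 14:c4, 15:app, 16:app edges: (5,1,fn); (5,16,arg); (7,5,arg); (7,6,fn); (10,7,fn); (10,9,arg); (13,10,fn); (13,12,arg); (15,13,fn); (15,14,arg); (16,4,arg); (16,4,fn)
step 2: rule r1; match: 0->10, 1->7, 2->6, 3->5, 4->9; deleted nodes 6, 7; deleted edges (7,5,arg); (7,6,fn); (10,7,fn); (10,9,arg); added nodes 17; added edges (10,5,fn); (10,17,arg); (17,9,arg); (17,9,fn); result: nodes: 1:c3, 4:c2, 5:app, 9:c1, 10:app, 12:c2, 13:app, 14:c4, 15:app, 16:app, 17:app edges: (5,1,fn); (5,16,arg); (10,5,fn); (10,17,arg); (13,10,fn); (13,12,arg); (15,13,fn); (15,14,arg); (16,4,arg); (16,4,fn); (17,9,arg); (17,9,fn)
step 3: rule r1; match: 0->10, 1->5, 2->1, 3->16, 4->17; deleted nodes 1, 5; deleted edges (5,1,fn); (5,16,arg); (10,5,fn); (10,17,arg); added nodes 18; added edges (10,16,fn); (10,18,arg); (18,17,arg); (18,17,fn); result: nodes: 4:c2, 9:c1, 10:app, 12:c2, 13:app, 14:c4, 15:app, 16:app, 17:app, 18:app edges: (10,16,fn); (10,18,arg); (13,10,fn); (13,12,arg); (15,13,fn); (15,14,arg); (16,4,arg); (16,4,fn); (17,9,arg); (17,9,fn); (18,17,arg); (18,17,fn)
final:
nodes: 4:c2, 9:c1, 10:app, 12:c2, 13:app, 14:c4, 15:app, 16:app, 17:app, 18:app
edges: (10,16,fn); (10,18,arg); (13,10,fn); (13,12,arg); (15,13,fn); (15,14,arg); (16,4,arg); (16,4,fn); (17,9,arg); (17,9,fn); (18,17,arg); (18,17,fn)


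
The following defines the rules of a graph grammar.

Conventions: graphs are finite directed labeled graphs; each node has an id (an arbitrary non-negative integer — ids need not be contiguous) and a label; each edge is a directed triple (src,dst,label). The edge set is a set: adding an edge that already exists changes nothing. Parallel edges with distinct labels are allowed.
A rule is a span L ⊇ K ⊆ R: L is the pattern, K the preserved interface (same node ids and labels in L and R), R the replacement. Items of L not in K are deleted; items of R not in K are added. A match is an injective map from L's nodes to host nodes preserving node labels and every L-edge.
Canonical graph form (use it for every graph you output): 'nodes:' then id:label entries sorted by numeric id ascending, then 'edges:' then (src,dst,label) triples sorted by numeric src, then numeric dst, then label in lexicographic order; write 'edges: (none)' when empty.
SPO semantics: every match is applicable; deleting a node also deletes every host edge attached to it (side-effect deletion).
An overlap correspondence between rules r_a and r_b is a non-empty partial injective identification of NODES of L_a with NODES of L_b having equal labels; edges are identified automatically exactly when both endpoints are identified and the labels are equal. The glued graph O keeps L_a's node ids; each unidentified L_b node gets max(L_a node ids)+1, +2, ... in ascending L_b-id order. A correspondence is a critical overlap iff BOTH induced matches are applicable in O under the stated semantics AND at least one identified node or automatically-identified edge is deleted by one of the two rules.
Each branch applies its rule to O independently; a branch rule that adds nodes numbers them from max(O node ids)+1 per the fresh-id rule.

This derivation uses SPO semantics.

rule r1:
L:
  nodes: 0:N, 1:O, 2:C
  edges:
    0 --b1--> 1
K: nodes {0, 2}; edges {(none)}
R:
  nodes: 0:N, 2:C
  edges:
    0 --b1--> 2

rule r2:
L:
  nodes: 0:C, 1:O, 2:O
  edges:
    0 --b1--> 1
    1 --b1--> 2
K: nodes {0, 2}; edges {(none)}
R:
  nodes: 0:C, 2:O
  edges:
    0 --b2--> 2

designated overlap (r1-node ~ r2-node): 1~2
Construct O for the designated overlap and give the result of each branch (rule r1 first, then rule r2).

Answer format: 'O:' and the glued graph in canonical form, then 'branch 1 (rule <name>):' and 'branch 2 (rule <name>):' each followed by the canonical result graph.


O:
nodes: 0:N, 1:O, 2:C, 3:C, 4:O
edges: (0,1,b1); (3,4,b1); (4,1,b1)
branch 1 (rule r1):
nodes: 0:N, 2:C, 3:C, 4:O
edges: (0,2,b1); (3,4,b1)
branch 2 (rule r2):
nodes: 0:N, 1:O, 2:C, 3:C
edges: (0,1,b1); (3,1,b2)


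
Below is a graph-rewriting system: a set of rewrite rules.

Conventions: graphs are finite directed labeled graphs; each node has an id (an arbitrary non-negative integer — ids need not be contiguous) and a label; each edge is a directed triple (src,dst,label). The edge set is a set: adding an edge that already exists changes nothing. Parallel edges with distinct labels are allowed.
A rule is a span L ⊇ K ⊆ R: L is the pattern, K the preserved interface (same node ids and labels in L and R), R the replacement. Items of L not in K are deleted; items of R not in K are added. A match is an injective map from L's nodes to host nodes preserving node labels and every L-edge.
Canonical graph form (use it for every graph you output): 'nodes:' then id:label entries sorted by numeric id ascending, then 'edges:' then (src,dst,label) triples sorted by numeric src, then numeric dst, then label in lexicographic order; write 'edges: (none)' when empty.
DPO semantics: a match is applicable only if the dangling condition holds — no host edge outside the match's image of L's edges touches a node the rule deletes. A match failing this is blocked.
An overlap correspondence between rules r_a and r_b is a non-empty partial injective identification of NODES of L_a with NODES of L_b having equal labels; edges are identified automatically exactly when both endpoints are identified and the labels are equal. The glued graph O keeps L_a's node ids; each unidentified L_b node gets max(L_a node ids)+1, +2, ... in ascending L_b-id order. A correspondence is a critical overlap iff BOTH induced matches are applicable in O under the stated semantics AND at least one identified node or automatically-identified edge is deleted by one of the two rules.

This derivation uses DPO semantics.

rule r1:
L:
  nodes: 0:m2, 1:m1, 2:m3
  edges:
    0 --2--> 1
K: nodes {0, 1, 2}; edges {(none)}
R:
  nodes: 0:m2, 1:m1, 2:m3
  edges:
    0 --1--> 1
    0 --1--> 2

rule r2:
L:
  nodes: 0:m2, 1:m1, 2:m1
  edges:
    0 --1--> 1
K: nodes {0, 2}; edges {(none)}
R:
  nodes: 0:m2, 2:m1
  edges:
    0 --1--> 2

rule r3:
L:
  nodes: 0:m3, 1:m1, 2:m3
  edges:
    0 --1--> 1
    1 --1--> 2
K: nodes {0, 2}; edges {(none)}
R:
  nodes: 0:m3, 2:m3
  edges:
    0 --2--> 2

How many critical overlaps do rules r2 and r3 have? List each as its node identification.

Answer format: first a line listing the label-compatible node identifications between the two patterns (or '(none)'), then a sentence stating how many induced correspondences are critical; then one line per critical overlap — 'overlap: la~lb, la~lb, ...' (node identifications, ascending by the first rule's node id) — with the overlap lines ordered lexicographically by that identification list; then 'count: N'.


label-compatible node identifications between L(r2) and L(r3): 1~1, 2~1
1 of the induced correspondences is a critical overlap of r2 and r3.
overlap: 2~1
count: 1


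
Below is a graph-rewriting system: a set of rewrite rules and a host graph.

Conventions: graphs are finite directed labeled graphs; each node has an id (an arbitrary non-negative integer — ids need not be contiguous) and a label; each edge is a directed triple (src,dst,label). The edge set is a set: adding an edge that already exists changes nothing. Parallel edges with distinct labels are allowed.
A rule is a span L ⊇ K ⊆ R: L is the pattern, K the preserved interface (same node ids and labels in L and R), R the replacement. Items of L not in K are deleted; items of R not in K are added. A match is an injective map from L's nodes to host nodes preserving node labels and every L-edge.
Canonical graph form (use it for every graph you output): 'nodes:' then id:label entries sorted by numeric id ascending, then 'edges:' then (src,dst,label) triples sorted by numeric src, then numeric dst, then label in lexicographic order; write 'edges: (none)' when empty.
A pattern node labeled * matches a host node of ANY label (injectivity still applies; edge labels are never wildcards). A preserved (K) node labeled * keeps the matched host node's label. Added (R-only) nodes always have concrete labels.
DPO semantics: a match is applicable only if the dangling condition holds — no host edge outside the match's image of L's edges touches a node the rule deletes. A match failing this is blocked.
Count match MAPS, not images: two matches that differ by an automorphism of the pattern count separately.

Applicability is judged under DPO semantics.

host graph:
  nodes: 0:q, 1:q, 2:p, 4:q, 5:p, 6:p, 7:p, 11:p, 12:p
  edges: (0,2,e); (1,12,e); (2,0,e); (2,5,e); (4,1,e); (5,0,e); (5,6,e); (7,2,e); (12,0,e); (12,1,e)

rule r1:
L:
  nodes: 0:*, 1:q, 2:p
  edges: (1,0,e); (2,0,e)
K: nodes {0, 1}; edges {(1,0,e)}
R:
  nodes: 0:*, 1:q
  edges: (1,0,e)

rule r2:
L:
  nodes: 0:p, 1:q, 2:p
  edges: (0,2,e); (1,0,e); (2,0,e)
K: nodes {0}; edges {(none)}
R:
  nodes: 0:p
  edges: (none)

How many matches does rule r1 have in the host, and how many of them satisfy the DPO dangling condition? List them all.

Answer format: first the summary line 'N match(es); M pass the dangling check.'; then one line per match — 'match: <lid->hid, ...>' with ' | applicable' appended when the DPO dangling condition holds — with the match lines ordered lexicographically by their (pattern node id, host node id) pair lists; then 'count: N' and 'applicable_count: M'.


2 match(es); 1 pass the dangling check.
match: 0->1, 1->4, 2->12
match: 0->2, 1->0, 2->7 | applicable
count: 2
applicable_count: 1


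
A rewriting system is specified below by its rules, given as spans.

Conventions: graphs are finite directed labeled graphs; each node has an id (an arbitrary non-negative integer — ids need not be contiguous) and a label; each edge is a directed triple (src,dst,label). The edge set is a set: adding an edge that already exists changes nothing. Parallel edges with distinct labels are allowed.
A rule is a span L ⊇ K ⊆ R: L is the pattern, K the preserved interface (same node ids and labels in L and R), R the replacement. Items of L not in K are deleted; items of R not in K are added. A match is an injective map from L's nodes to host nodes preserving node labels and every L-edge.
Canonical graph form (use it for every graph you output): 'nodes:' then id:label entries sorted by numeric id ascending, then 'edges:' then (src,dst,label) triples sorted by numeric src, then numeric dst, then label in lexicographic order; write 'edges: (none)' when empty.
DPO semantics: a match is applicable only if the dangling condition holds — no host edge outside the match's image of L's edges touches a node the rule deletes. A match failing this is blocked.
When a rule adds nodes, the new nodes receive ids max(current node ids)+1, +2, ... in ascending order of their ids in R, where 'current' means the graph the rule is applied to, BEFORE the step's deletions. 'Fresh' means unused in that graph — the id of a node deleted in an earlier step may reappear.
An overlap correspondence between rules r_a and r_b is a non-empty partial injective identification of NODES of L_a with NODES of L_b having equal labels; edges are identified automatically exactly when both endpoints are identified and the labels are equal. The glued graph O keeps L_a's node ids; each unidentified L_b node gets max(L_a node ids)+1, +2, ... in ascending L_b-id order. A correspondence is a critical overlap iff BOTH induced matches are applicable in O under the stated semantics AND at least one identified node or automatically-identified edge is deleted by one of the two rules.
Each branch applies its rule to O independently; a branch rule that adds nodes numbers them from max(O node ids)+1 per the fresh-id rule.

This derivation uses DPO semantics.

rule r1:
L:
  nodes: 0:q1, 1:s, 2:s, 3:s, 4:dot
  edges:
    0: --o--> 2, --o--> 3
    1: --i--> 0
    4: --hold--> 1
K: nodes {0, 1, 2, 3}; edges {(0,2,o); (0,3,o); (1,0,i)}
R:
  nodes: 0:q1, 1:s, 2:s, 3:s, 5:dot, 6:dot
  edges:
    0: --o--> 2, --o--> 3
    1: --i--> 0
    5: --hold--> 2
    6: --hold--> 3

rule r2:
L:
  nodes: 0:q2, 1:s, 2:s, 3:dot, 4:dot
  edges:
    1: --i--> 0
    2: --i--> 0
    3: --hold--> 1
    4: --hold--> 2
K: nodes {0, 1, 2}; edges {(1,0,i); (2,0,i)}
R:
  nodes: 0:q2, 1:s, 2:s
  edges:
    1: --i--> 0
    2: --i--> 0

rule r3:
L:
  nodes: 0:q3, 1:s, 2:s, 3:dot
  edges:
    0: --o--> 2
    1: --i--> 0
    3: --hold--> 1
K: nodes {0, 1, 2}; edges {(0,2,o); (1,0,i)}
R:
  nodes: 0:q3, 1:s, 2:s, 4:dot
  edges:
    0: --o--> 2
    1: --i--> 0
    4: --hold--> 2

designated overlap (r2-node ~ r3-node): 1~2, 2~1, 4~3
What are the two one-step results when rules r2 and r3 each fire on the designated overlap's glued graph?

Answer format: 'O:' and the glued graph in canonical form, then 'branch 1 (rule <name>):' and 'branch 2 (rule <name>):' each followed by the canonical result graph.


O:
nodes: 0:q2, 1:s, 2:s, 3:dot, 4:dot, 5:q3
edges: (1,0,i); (2,0,i); (2,5,i); (3,1,hold); (4,2,hold); (5,1,o)
branch 1 (rule r2):
nodes: 0:q2, 1:s, 2:s, 5:q3
edges: (1,0,i); (2,0,i); (2,5,i); (5,1,o)
branch 2 (rule r3):
nodes: 0:q2, 1:s, 2:s, 3:dot, 5:q3, 6:dot
edges: (1,0,i); (2,0,i); (2,5,i); (3,1,hold); (5,1,o); (6,1,hold)


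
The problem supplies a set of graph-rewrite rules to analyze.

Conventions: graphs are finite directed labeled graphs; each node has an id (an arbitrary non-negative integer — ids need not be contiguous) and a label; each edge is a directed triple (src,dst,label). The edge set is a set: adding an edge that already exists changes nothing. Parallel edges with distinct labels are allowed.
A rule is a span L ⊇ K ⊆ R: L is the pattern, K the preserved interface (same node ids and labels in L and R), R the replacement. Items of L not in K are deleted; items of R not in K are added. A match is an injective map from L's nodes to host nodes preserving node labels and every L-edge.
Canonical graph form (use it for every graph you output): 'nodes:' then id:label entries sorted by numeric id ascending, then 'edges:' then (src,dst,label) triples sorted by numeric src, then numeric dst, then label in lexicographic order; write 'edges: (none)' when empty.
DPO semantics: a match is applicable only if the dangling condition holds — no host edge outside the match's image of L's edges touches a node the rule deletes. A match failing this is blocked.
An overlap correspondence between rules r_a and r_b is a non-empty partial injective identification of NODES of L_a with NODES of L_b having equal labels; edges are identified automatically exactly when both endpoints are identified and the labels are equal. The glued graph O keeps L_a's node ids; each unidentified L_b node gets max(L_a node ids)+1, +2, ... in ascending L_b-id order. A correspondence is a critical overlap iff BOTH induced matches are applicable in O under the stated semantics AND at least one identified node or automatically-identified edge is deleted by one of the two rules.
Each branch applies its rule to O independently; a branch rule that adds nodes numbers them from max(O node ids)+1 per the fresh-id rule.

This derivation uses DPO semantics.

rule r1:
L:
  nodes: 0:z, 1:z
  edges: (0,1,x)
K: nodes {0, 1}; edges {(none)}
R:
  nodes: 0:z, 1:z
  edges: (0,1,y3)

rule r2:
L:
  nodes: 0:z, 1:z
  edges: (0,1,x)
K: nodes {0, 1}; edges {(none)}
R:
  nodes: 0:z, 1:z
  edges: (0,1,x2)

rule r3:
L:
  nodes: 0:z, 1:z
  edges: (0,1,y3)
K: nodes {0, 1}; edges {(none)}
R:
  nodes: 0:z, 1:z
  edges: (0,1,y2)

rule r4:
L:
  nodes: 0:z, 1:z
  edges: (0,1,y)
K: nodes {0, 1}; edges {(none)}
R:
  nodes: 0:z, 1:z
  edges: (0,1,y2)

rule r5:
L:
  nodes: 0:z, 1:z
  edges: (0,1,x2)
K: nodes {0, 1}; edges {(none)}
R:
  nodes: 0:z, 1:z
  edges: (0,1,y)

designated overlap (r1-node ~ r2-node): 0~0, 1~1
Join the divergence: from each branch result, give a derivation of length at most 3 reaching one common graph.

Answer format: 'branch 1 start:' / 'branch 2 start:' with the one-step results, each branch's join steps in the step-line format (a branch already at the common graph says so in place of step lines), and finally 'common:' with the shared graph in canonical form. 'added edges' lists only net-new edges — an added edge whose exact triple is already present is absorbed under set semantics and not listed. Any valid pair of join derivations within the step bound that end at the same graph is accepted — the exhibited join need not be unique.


branch 1 start:
nodes: 0:z, 1:z
edges: (0,1,y3)
branch 2 start:
nodes: 0:z, 1:z
edges: (0,1,x2)
branch 1 step 1: rule r3; match: 0->0, 1->1; deleted nodes (none); deleted edges (0,1,y3); added nodes (none); added edges (0,1,y2); result: nodes: 0:z, 1:z edges: (0,1,y2)
branch 2 step 1: rule r5; match: 0->0, 1->1; deleted nodes (none); deleted edges (0,1,x2); added nodes (none); added edges (0,1,y); result: nodes: 0:z, 1:z edges: (0,1,y)
branch 2 step 2: rule r4; match: 0->0, 1->1; deleted nodes (none); deleted edges (0,1,y); added nodes (none); added edges (0,1,y2); result: nodes: 0:z, 1:z edges: (0,1,y2)
common:
nodes: 0:z, 1:z
edges: (0,1,y2)


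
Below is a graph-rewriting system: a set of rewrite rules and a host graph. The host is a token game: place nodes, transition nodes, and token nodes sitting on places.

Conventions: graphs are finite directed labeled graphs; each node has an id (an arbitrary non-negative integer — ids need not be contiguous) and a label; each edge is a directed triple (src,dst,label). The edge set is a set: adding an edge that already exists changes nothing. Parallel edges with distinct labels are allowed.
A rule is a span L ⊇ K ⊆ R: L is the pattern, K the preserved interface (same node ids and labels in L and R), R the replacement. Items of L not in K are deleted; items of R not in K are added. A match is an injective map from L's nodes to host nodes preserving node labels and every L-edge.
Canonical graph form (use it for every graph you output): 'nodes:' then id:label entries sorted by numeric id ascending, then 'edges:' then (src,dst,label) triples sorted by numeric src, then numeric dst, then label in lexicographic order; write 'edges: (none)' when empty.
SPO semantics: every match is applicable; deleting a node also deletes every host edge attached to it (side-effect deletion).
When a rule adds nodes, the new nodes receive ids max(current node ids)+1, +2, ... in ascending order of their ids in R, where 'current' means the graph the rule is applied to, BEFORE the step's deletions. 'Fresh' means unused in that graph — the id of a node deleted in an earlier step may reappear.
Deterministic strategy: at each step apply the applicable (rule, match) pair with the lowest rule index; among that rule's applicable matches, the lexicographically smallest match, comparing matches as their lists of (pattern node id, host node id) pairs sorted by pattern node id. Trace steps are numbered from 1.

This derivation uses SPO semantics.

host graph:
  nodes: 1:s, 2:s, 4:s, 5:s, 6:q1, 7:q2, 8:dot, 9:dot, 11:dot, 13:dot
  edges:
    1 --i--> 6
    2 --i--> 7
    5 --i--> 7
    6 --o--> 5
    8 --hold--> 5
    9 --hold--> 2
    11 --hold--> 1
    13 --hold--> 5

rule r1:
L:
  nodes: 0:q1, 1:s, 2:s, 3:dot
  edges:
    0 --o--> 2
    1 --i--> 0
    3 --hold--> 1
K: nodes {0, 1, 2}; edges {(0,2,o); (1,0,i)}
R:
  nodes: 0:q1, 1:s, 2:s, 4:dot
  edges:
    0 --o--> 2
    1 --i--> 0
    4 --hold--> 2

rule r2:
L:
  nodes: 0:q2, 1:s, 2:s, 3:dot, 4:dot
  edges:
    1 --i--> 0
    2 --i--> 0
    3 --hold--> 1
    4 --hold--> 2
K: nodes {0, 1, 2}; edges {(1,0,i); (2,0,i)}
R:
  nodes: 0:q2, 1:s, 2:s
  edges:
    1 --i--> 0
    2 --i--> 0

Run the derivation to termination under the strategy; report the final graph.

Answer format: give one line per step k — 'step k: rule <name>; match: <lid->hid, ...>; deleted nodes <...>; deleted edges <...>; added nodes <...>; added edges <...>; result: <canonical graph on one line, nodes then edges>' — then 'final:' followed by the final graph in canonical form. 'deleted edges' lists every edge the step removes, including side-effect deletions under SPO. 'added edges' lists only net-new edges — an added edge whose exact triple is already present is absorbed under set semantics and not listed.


step 1: rule r1; match: 0->6, 1->1, 2->5, 3->11; deleted nodes 11; deleted edges (11,1,hold); added nodes 14; added edges (14,5,hold); result: nodes: 1:s, 2:s, 4:s, 5:s, 6:q1, 7:q2, 8:dot, 9:dot, 13:dot, 14:dot edges: (1,6,i); (2,7,i); (5,7,i); (6,5,o); (8,5,hold); (9,2,hold); (13,5,hold); (14,5,hold)
step 2: rule r2; match: 0->7, 1->2, 2->5, 3->9, 4->8; deleted nodes 8, 9; deleted edges (8,5,hold); (9,2,hold); added nodes (none); added edges (none); result: nodes: 1:s, 2:s, 4:s, 5:s, 6:q1, 7:q2, 13:dot, 14:dot edges: (1,6,i); (2,7,i); (5,7,i); (6,5,o); (13,5,hold); (14,5,hold)
final:
nodes: 1:s, 2:s, 4:s, 5:s, 6:q1, 7:q2, 13:dot, 14:dot
edges: (1,6,i); (2,7,i); (5,7,i); (6,5,o); (13,5,hold); (14,5,hold)
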